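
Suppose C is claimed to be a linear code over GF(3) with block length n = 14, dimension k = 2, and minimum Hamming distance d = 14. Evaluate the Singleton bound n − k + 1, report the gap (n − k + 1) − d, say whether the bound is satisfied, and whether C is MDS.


Singleton RHS = n − k + 1 = 13, slack = -1, bound violated (no such code; not MDS).

Singleton bound: d ≤ n − k + 1.
Here n = 14, k = 2, so n − k + 1 = 13.
Given d = 14, check d ≤ 13: NO.
Slack = (n − k + 1) − d = -1.
The slack is negative: d = 14 exceeds n − k + 1 = 13 by 1, so the Singleton bound is violated and no linear [14, 2, 14]_3 code can exist. In particular it is not MDS (MDS requires d = n − k + 1 exactly).
Description: the claimed parameters are [14, 2, 14]_3; such a code would be impossible (violates the Singleton bound).


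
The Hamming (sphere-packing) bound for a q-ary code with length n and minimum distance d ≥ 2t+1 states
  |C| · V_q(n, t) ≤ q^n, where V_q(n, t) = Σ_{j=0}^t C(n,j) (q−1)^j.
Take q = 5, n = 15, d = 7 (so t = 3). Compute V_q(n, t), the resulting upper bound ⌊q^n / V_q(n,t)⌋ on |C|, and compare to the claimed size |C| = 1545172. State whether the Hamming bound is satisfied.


V_q(n, t) = 30861, q^n = 30517578125, Hamming bound = 988871, |C| = 1545172 > bound (violated).

Step 1: Compute V_q(n, t) = Σ_{j=0}^3 C(n, j) (q−1)^j.
  j = 0: C(15,0)·(4)^0 = 1·1 = 1.
  j = 1: C(15,1)·(4)^1 = 15·4 = 60.
  j = 2: C(15,2)·(4)^2 = 105·16 = 1680.
  j = 3: C(15,3)·(4)^3 = 455·64 = 29120.
  V_q(n, t) = 1 + 60 + 1680 + 29120 = 30861.
Step 2: q^n = 5^15 = 30517578125.
Step 3: Hamming bound ⌊q^n / V_q(n,t)⌋ = ⌊30517578125/30861⌋ = 988871.
Step 4: Compare |C| = 1545172 to 988871: violated.
The claimed |C| lies above the Hamming bound, so no 5-ary code of length 15 with d ≥ 7 can have 1545172 codewords.


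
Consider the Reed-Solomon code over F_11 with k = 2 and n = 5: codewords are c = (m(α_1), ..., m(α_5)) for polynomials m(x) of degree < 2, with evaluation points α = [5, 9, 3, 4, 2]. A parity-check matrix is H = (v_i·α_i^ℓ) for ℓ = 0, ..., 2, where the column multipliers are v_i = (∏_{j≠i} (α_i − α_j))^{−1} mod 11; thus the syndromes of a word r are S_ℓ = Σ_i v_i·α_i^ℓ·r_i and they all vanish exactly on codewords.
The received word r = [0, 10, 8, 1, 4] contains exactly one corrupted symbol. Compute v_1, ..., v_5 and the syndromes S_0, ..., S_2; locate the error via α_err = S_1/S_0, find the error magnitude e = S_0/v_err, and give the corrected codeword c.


S = (8, 7, 2), error at position 1, error magnitude e = 6, c = [5, 10, 8, 1, 4].

Step 1: column multipliers v_i = (∏_{j≠i}(α_i − α_j))^{−1} mod 11.
  i = 1 (α = 5): (5−9)(5−3)(5−4)(5−2) = (−4)·2·1·3 = −24 ≡ 9, so v_1 = 9^{−1} = 5 (mod 11).
  i = 2 (α = 9): (9−5)(9−3)(9−4)(9−2) = 4·6·5·7 = 840 ≡ 4, so v_2 = 4^{−1} = 3 (mod 11).
  i = 3 (α = 3): (3−5)(3−9)(3−4)(3−2) = (−2)·(−6)·(−1)·1 = −12 ≡ 10, so v_3 = 10^{−1} = 10 (mod 11).
  i = 4 (α = 4): (4−5)(4−9)(4−3)(4−2) = (−1)·(−5)·1·2 = 10 ≡ 10, so v_4 = 10^{−1} = 10 (mod 11).
  i = 5 (α = 2): (2−5)(2−9)(2−3)(2−4) = (−3)·(−7)·(−1)·(−2) = 42 ≡ 9, so v_5 = 9^{−1} = 5 (mod 11).
  v = [5, 3, 10, 10, 5].
Step 2: syndromes of r = [0, 10, 8, 1, 4] (all sums mod 11).
  S_0 = Σ v_i r_i = 5·0 + 3·10 + 10·8 + 10·1 + 5·4 = 140 ≡ 8.
  S_1 = Σ v_i α_i r_i = 5·5·0 + 3·9·10 + 10·3·8 + 10·4·1 + 5·2·4 = 590 ≡ 7.
  α_i^2 mod 11 = [3, 4, 9, 5, 4].
  S_2 = Σ v_i α_i^2 r_i = 5·3·0 + 3·4·10 + 10·9·8 + 10·5·1 + 5·4·4 = 970 ≡ 2.
  S = (8, 7, 2) ≠ 0, so r is not a codeword (an error is present).
Step 3: locate the error. For a single error e at position i, S_ℓ = v_i·e·α_i^ℓ, so α_err = S_1/S_0.
  S_0^{−1} = 8^{−1} = 7 (mod 11), so α_err = 7·7 = 49 ≡ 5 = α_1. Error position i = 1.
  Consistency check: S_2/S_1 = 2·8 = 16 ≡ 5 = α_err ✓ (single-error assumption holds).
Step 4: error magnitude e = S_0/v_1 = S_0·∏_{j≠1}(α_1 − α_j) = 8·9 = 72 ≡ 6 (mod 11).
Step 5: correct position 1: c_1 = r_1 − e = 0 − 6 ≡ 5 (mod 11). Hence c = [5, 10, 8, 1, 4].
  Check: interpolating c through the α_i gives m(x) = 7 + 4·x (degree < 2) with m(α_i) = c_i for every i, so c is indeed a codeword.


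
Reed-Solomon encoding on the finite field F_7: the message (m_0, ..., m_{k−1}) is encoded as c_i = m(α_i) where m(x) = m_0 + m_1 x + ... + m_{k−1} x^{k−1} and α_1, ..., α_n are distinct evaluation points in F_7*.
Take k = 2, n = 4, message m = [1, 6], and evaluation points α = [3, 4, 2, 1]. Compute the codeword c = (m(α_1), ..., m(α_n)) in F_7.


c = [5, 4, 6, 0]

Message polynomial: m(x) = 1 + 6·x (mod 7).
For each evaluation point α_i, compute m(α_i) mod 7:
  α_1 = 3: Horner steps 6 → 5, so m(3) = 5.
  α_2 = 4: Horner steps 6 → 4, so m(4) = 4.
  α_3 = 2: Horner steps 6 → 6, so m(2) = 6.
  α_4 = 1: Horner steps 6 → 0, so m(1) = 0.
Codeword c = [5, 4, 6, 0] ∈ F_7^4.


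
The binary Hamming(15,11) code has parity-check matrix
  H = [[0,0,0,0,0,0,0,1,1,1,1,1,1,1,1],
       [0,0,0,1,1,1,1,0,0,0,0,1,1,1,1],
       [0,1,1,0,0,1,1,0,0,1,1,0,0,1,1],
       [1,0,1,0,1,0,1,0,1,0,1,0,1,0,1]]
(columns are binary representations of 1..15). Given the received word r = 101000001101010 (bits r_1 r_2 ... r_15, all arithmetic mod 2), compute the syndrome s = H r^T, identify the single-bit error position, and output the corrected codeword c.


s = (0, 0, 1, 1)^T, error position = 3, corrected codeword c = 100000001101010

Compute s = H r^T mod 2 one row at a time:
  s_1 = 0 + 1 + 1 + 0 + 1 + 0 + 1 + 0 = 4 ≡ 0 (mod 2).
  s_2 = 0 + 0 + 0 + 0 + 1 + 0 + 1 + 0 = 2 ≡ 0 (mod 2).
  s_3 = 0 + 1 + 0 + 0 + 1 + 0 + 1 + 0 = 3 ≡ 1 (mod 2).
  s_4 = 1 + 1 + 0 + 0 + 1 + 0 + 0 + 0 = 3 ≡ 1 (mod 2).
s = (0, 0, 1, 1)^T — this equals column 3 of H (binary 0011), so error is at position 3.
Correct: flip bit 3 of r = 101000001101010 to get c = 100000001101010.


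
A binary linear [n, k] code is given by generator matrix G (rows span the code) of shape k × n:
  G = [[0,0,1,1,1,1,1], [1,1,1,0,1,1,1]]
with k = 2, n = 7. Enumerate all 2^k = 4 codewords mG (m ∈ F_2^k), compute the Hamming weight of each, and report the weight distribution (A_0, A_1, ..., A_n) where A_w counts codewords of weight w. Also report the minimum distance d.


Weight distribution: A_0 = 1, A_3 = 1, A_5 = 1, A_6 = 1. Minimum distance d = 3.

Enumerate all 2^2 = 4 messages m ∈ F_2^2.
For each, compute codeword c = mG in F_2^7, then tally its weight.
  m = 00 → c = 0000000, weight = 0.
  m = 10 → c = 0011111, weight = 5.
  m = 01 → c = 1110111, weight = 6.
  m = 11 → c = 1101000, weight = 3.
Tally weights:
  weight 0: 1 codewords.
  weight 3: 1 codewords.
  weight 5: 1 codewords.
  weight 6: 1 codewords.
Minimum distance d = smallest w > 0 with A_w > 0 = 3.
Sanity: Σ A_w = 4 = 2^2 = 4 ✓.


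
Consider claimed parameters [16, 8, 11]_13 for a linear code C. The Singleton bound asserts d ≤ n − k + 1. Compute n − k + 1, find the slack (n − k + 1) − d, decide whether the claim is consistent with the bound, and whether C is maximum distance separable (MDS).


Singleton RHS = n − k + 1 = 9, slack = -2, bound violated (no such code; not MDS).

Singleton bound: d ≤ n − k + 1.
Here n = 16, k = 8, so n − k + 1 = 9.
Given d = 11, check d ≤ 9: NO.
Slack = (n − k + 1) − d = -2.
The slack is negative: d = 11 exceeds n − k + 1 = 9 by 2, so the Singleton bound is violated and no linear [16, 8, 11]_13 code can exist. In particular it is not MDS (MDS requires d = n − k + 1 exactly).
Description: the claimed parameters are [16, 8, 11]_13; such a code would be impossible (violates the Singleton bound).


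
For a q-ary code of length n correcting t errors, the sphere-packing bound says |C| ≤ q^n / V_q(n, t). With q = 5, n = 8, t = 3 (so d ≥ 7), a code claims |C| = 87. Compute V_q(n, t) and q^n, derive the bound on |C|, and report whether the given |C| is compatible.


V_q(n, t) = 4065, q^n = 390625, Hamming bound = 96, |C| = 87 ≤ bound (satisfied).

Step 1: Compute V_q(n, t) = Σ_{j=0}^3 C(n, j) (q−1)^j.
  j = 0: C(8,0)·(4)^0 = 1·1 = 1.
  j = 1: C(8,1)·(4)^1 = 8·4 = 32.
  j = 2: C(8,2)·(4)^2 = 28·16 = 448.
  j = 3: C(8,3)·(4)^3 = 56·64 = 3584.
  V_q(n, t) = 1 + 32 + 448 + 3584 = 4065.
Step 2: q^n = 5^8 = 390625.
Step 3: Hamming bound ⌊q^n / V_q(n,t)⌋ = ⌊390625/4065⌋ = 96.
Step 4: Compare |C| = 87 to 96: satisfied.
The claimed |C| lies below the Hamming bound.


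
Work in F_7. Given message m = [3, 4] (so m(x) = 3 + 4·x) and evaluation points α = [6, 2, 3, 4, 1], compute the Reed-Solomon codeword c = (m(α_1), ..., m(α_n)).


c = [6, 4, 1, 5, 0]

Message polynomial: m(x) = 3 + 4·x (mod 7).
For each evaluation point α_i, compute m(α_i) mod 7:
  α_1 = 6: Horner steps 4 → 6, so m(6) = 6.
  α_2 = 2: Horner steps 4 → 4, so m(2) = 4.
  α_3 = 3: Horner steps 4 → 1, so m(3) = 1.
  α_4 = 4: Horner steps 4 → 5, so m(4) = 5.
  α_5 = 1: Horner steps 4 → 0, so m(1) = 0.
Codeword c = [6, 4, 1, 5, 0] ∈ F_7^5.


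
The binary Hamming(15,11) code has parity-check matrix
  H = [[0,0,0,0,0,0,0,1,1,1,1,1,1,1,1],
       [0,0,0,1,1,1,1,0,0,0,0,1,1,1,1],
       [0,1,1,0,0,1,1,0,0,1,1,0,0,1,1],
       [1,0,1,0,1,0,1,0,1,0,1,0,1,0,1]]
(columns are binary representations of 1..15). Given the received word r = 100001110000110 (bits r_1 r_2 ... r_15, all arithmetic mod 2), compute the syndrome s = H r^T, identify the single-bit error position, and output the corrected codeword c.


s = (1, 0, 1, 1)^T, error position = 11, corrected codeword c = 100001110010110

Compute s = H r^T mod 2 one row at a time:
  s_1 = 1 + 0 + 0 + 0 + 0 + 1 + 1 + 0 = 3 ≡ 1 (mod 2).
  s_2 = 0 + 0 + 1 + 1 + 0 + 1 + 1 + 0 = 4 ≡ 0 (mod 2).
  s_3 = 0 + 0 + 1 + 1 + 0 + 0 + 1 + 0 = 3 ≡ 1 (mod 2).
  s_4 = 1 + 0 + 0 + 1 + 0 + 0 + 1 + 0 = 3 ≡ 1 (mod 2).
s = (1, 0, 1, 1)^T — this equals column 11 of H (binary 1011), so error is at position 11.
Correct: flip bit 11 of r = 100001110000110 to get c = 100001110010110.


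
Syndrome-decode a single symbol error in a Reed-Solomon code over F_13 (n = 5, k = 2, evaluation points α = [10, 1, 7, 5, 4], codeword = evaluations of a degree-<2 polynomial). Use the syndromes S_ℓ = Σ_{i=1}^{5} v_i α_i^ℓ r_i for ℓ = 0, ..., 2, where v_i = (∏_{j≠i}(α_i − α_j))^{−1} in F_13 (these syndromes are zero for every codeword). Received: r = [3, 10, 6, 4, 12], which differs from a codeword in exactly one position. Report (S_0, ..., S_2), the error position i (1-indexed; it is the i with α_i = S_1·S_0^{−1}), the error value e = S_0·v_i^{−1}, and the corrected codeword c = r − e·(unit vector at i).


S = (2, 1, 7), error at position 3, error magnitude e = 5, c = [3, 10, 1, 4, 12].

Step 1: column multipliers v_i = (∏_{j≠i}(α_i − α_j))^{−1} mod 13.
  i = 1 (α = 10): (10−1)(10−7)(10−5)(10−4) = 9·3·5·6 = 810 ≡ 4, so v_1 = 4^{−1} = 10 (mod 13).
  i = 2 (α = 1): (1−10)(1−7)(1−5)(1−4) = (−9)·(−6)·(−4)·(−3) = 648 ≡ 11, so v_2 = 11^{−1} = 6 (mod 13).
  i = 3 (α = 7): (7−10)(7−1)(7−5)(7−4) = (−3)·6·2·3 = −108 ≡ 9, so v_3 = 9^{−1} = 3 (mod 13).
  i = 4 (α = 5): (5−10)(5−1)(5−7)(5−4) = (−5)·4·(−2)·1 = 40 ≡ 1, so v_4 = 1^{−1} = 1 (mod 13).
  i = 5 (α = 4): (4−10)(4−1)(4−7)(4−5) = (−6)·3·(−3)·(−1) = −54 ≡ 11, so v_5 = 11^{−1} = 6 (mod 13).
  v = [10, 6, 3, 1, 6].
Step 2: syndromes of r = [3, 10, 6, 4, 12] (all sums mod 13).
  S_0 = Σ v_i r_i = 10·3 + 6·10 + 3·6 + 1·4 + 6·12 = 184 ≡ 2.
  S_1 = Σ v_i α_i r_i = 10·10·3 + 6·1·10 + 3·7·6 + 1·5·4 + 6·4·12 = 794 ≡ 1.
  α_i^2 mod 13 = [9, 1, 10, 12, 3].
  S_2 = Σ v_i α_i^2 r_i = 10·9·3 + 6·1·10 + 3·10·6 + 1·12·4 + 6·3·12 = 774 ≡ 7.
  S = (2, 1, 7) ≠ 0, so r is not a codeword (an error is present).
Step 3: locate the error. For a single error e at position i, S_ℓ = v_i·e·α_i^ℓ, so α_err = S_1/S_0.
  S_0^{−1} = 2^{−1} = 7 (mod 13), so α_err = 1·7 = 7 ≡ 7 = α_3. Error position i = 3.
  Consistency check: S_2/S_1 = 7·1 = 7 ≡ 7 = α_err ✓ (single-error assumption holds).
Step 4: error magnitude e = S_0/v_3 = S_0·∏_{j≠3}(α_3 − α_j) = 2·9 = 18 ≡ 5 (mod 13).
Step 5: correct position 3: c_3 = r_3 − e = 6 − 5 ≡ 1 (mod 13). Hence c = [3, 10, 1, 4, 12].
  Check: interpolating c through the α_i gives m(x) = 5 + 5·x (degree < 2) with m(α_i) = c_i for every i, so c is indeed a codeword.


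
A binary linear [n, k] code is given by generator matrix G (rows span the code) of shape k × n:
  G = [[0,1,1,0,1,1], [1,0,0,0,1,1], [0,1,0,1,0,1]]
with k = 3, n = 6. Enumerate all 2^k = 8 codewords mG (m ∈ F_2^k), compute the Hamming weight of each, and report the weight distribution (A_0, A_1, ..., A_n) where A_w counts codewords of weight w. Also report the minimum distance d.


Weight distribution: A_0 = 1, A_3 = 4, A_4 = 3. Minimum distance d = 3.

Enumerate all 2^3 = 8 messages m ∈ F_2^3.
For each, compute codeword c = mG in F_2^6, then tally its weight.
  m = 000 → c = 000000, weight = 0.
  m = 100 → c = 011011, weight = 4.
  m = 010 → c = 100011, weight = 3.
  m = 110 → c = 111000, weight = 3.
  m = 001 → c = 010101, weight = 3.
  m = 101 → c = 001110, weight = 3.
  m = 011 → c = 110110, weight = 4.
  m = 111 → c = 101101, weight = 4.
Tally weights:
  weight 0: 1 codewords.
  weight 3: 4 codewords.
  weight 4: 3 codewords.
Minimum distance d = smallest w > 0 with A_w > 0 = 3.
Sanity: Σ A_w = 8 = 2^3 = 8 ✓.


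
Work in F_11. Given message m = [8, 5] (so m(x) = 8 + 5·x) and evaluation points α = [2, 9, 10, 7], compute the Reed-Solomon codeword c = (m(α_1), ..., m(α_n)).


c = [7, 9, 3, 10]

Message polynomial: m(x) = 8 + 5·x (mod 11).
For each evaluation point α_i, compute m(α_i) mod 11:
  α_1 = 2: Horner steps 5 → 7, so m(2) = 7.
  α_2 = 9: Horner steps 5 → 9, so m(9) = 9.
  α_3 = 10: Horner steps 5 → 3, so m(10) = 3.
  α_4 = 7: Horner steps 5 → 10, so m(7) = 10.
Codeword c = [7, 9, 3, 10] ∈ F_11^4.


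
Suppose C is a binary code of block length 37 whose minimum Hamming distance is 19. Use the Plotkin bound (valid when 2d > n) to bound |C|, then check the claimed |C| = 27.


Plotkin bound M ≤ 38; given |C| = 27 ≤ bound (satisfied).

Check applicability: 2d = 38, n = 37.
2d − n = 1 > 0, so Plotkin applies.
Compute d/(2d−n) = 19/1 ≈ 19.0000.
⌊d/(2d−n)⌋ = 19.
Plotkin bound: M ≤ 2·19 = 38.
Given |C| = 27, check: satisfied.
This |C| is below the Plotkin bound.


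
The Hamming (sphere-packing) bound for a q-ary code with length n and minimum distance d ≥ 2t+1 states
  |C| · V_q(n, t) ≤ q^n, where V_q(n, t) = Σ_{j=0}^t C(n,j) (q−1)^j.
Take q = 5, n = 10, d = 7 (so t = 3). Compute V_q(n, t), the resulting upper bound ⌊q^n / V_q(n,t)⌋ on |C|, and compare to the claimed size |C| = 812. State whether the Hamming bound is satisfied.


V_q(n, t) = 8441, q^n = 9765625, Hamming bound = 1156, |C| = 812 ≤ bound (satisfied).

Step 1: Compute V_q(n, t) = Σ_{j=0}^3 C(n, j) (q−1)^j.
  j = 0: C(10,0)·(4)^0 = 1·1 = 1.
  j = 1: C(10,1)·(4)^1 = 10·4 = 40.
  j = 2: C(10,2)·(4)^2 = 45·16 = 720.
  j = 3: C(10,3)·(4)^3 = 120·64 = 7680.
  V_q(n, t) = 1 + 40 + 720 + 7680 = 8441.
Step 2: q^n = 5^10 = 9765625.
Step 3: Hamming bound ⌊q^n / V_q(n,t)⌋ = ⌊9765625/8441⌋ = 1156.
Step 4: Compare |C| = 812 to 1156: satisfied.
The claimed |C| lies below the Hamming bound.


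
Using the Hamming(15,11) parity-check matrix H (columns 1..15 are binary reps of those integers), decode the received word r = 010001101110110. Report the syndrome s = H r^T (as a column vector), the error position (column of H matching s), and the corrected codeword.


s = (1, 0, 0, 0)^T, error position = 8, corrected codeword c = 010001111110110

Compute s = H r^T mod 2 one row at a time:
  s_1 = 0 + 1 + 1 + 1 + 0 + 1 + 1 + 0 = 5 ≡ 1 (mod 2).
  s_2 = 0 + 0 + 1 + 1 + 0 + 1 + 1 + 0 = 4 ≡ 0 (mod 2).
  s_3 = 1 + 0 + 1 + 1 + 1 + 1 + 1 + 0 = 6 ≡ 0 (mod 2).
  s_4 = 0 + 0 + 0 + 1 + 1 + 1 + 1 + 0 = 4 ≡ 0 (mod 2).
s = (1, 0, 0, 0)^T — this equals column 8 of H (binary 1000), so error is at position 8.
Correct: flip bit 8 of r = 010001101110110 to get c = 010001111110110.


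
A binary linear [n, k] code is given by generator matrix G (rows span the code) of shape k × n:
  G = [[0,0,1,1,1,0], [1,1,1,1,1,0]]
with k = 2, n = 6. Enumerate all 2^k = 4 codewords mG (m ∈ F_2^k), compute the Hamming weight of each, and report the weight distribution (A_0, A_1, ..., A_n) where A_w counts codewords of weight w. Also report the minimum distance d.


Weight distribution: A_0 = 1, A_2 = 1, A_3 = 1, A_5 = 1. Minimum distance d = 2.

Enumerate all 2^2 = 4 messages m ∈ F_2^2.
For each, compute codeword c = mG in F_2^6, then tally its weight.
  m = 00 → c = 000000, weight = 0.
  m = 10 → c = 001110, weight = 3.
  m = 01 → c = 111110, weight = 5.
  m = 11 → c = 110000, weight = 2.
Tally weights:
  weight 0: 1 codewords.
  weight 2: 1 codewords.
  weight 3: 1 codewords.
  weight 5: 1 codewords.
Minimum distance d = smallest w > 0 with A_w > 0 = 2.
Sanity: Σ A_w = 4 = 2^2 = 4 ✓.


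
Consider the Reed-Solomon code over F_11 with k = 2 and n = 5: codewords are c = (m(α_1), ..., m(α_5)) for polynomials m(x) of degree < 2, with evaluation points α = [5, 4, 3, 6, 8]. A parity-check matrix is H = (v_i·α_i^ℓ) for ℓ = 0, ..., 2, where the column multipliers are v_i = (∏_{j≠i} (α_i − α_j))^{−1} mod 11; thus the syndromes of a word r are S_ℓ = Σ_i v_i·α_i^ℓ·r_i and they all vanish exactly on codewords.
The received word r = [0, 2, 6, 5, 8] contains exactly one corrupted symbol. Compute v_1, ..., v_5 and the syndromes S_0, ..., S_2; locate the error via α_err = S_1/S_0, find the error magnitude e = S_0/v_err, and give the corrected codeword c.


S = (4, 9, 1), error at position 1, error magnitude e = 2, c = [9, 2, 6, 5, 8].

Step 1: column multipliers v_i = (∏_{j≠i}(α_i − α_j))^{−1} mod 11.
  i = 1 (α = 5): (5−4)(5−3)(5−6)(5−8) = 1·2·(−1)·(−3) = 6 ≡ 6, so v_1 = 6^{−1} = 2 (mod 11).
  i = 2 (α = 4): (4−5)(4−3)(4−6)(4−8) = (−1)·1·(−2)·(−4) = −8 ≡ 3, so v_2 = 3^{−1} = 4 (mod 11).
  i = 3 (α = 3): (3−5)(3−4)(3−6)(3−8) = (−2)·(−1)·(−3)·(−5) = 30 ≡ 8, so v_3 = 8^{−1} = 7 (mod 11).
  i = 4 (α = 6): (6−5)(6−4)(6−3)(6−8) = 1·2·3·(−2) = −12 ≡ 10, so v_4 = 10^{−1} = 10 (mod 11).
  i = 5 (α = 8): (8−5)(8−4)(8−3)(8−6) = 3·4·5·2 = 120 ≡ 10, so v_5 = 10^{−1} = 10 (mod 11).
  v = [2, 4, 7, 10, 10].
Step 2: syndromes of r = [0, 2, 6, 5, 8] (all sums mod 11).
  S_0 = Σ v_i r_i = 2·0 + 4·2 + 7·6 + 10·5 + 10·8 = 180 ≡ 4.
  S_1 = Σ v_i α_i r_i = 2·5·0 + 4·4·2 + 7·3·6 + 10·6·5 + 10·8·8 = 1098 ≡ 9.
  α_i^2 mod 11 = [3, 5, 9, 3, 9].
  S_2 = Σ v_i α_i^2 r_i = 2·3·0 + 4·5·2 + 7·9·6 + 10·3·5 + 10·9·8 = 1288 ≡ 1.
  S = (4, 9, 1) ≠ 0, so r is not a codeword (an error is present).
Step 3: locate the error. For a single error e at position i, S_ℓ = v_i·e·α_i^ℓ, so α_err = S_1/S_0.
  S_0^{−1} = 4^{−1} = 3 (mod 11), so α_err = 9·3 = 27 ≡ 5 = α_1. Error position i = 1.
  Consistency check: S_2/S_1 = 1·5 = 5 ≡ 5 = α_err ✓ (single-error assumption holds).
Step 4: error magnitude e = S_0/v_1 = S_0·∏_{j≠1}(α_1 − α_j) = 4·6 = 24 ≡ 2 (mod 11).
Step 5: correct position 1: c_1 = r_1 − e = 0 − 2 ≡ 9 (mod 11). Hence c = [9, 2, 6, 5, 8].
  Check: interpolating c through the α_i gives m(x) = 7 + 7·x (degree < 2) with m(α_i) = c_i for every i, so c is indeed a codeword.


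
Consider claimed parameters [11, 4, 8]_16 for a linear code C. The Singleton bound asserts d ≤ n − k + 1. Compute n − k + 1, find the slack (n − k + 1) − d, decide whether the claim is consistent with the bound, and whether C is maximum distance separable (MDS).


Singleton RHS = n − k + 1 = 8, slack = 0, bound satisfied, MDS.

Singleton bound: d ≤ n − k + 1.
Here n = 11, k = 4, so n − k + 1 = 8.
Given d = 8, check d ≤ 8: YES.
Slack = (n − k + 1) − d = 0.
The code is MDS (slack = 0).
Description: the claimed parameters are [11, 4, 8]_16; such a code would be MDS (meets Singleton bound).


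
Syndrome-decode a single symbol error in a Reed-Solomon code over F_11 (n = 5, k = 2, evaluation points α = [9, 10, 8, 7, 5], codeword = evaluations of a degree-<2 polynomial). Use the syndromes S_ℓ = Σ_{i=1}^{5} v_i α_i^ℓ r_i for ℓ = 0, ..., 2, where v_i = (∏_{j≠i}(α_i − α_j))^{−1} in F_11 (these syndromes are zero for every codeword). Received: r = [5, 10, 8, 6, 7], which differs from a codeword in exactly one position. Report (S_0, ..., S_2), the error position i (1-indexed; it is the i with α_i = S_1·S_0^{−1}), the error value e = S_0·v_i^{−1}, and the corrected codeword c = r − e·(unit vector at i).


S = (5, 7, 1), error at position 3, error magnitude e = 8, c = [5, 10, 0, 6, 7].

Step 1: column multipliers v_i = (∏_{j≠i}(α_i − α_j))^{−1} mod 11.
  i = 1 (α = 9): (9−10)(9−8)(9−7)(9−5) = (−1)·1·2·4 = −8 ≡ 3, so v_1 = 3^{−1} = 4 (mod 11).
  i = 2 (α = 10): (10−9)(10−8)(10−7)(10−5) = 1·2·3·5 = 30 ≡ 8, so v_2 = 8^{−1} = 7 (mod 11).
  i = 3 (α = 8): (8−9)(8−10)(8−7)(8−5) = (−1)·(−2)·1·3 = 6 ≡ 6, so v_3 = 6^{−1} = 2 (mod 11).
  i = 4 (α = 7): (7−9)(7−10)(7−8)(7−5) = (−2)·(−3)·(−1)·2 = −12 ≡ 10, so v_4 = 10^{−1} = 10 (mod 11).
  i = 5 (α = 5): (5−9)(5−10)(5−8)(5−7) = (−4)·(−5)·(−3)·(−2) = 120 ≡ 10, so v_5 = 10^{−1} = 10 (mod 11).
  v = [4, 7, 2, 10, 10].
Step 2: syndromes of r = [5, 10, 8, 6, 7] (all sums mod 11).
  S_0 = Σ v_i r_i = 4·5 + 7·10 + 2·8 + 10·6 + 10·7 = 236 ≡ 5.
  S_1 = Σ v_i α_i r_i = 4·9·5 + 7·10·10 + 2·8·8 + 10·7·6 + 10·5·7 = 1778 ≡ 7.
  α_i^2 mod 11 = [4, 1, 9, 5, 3].
  S_2 = Σ v_i α_i^2 r_i = 4·4·5 + 7·1·10 + 2·9·8 + 10·5·6 + 10·3·7 = 804 ≡ 1.
  S = (5, 7, 1) ≠ 0, so r is not a codeword (an error is present).
Step 3: locate the error. For a single error e at position i, S_ℓ = v_i·e·α_i^ℓ, so α_err = S_1/S_0.
  S_0^{−1} = 5^{−1} = 9 (mod 11), so α_err = 7·9 = 63 ≡ 8 = α_3. Error position i = 3.
  Consistency check: S_2/S_1 = 1·8 = 8 ≡ 8 = α_err ✓ (single-error assumption holds).
Step 4: error magnitude e = S_0/v_3 = S_0·∏_{j≠3}(α_3 − α_j) = 5·6 = 30 ≡ 8 (mod 11).
Step 5: correct position 3: c_3 = r_3 − e = 8 − 8 ≡ 0 (mod 11). Hence c = [5, 10, 0, 6, 7].
  Check: interpolating c through the α_i gives m(x) = 4 + 5·x (degree < 2) with m(α_i) = c_i for every i, so c is indeed a codeword.


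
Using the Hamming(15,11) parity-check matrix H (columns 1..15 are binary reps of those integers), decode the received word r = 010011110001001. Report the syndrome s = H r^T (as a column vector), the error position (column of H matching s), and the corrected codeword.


s = (1, 1, 0, 1)^T, error position = 13, corrected codeword c = 010011110001101

Compute s = H r^T mod 2 one row at a time:
  s_1 = 1 + 0 + 0 + 0 + 1 + 0 + 0 + 1 = 3 ≡ 1 (mod 2).
  s_2 = 0 + 1 + 1 + 1 + 1 + 0 + 0 + 1 = 5 ≡ 1 (mod 2).
  s_3 = 1 + 0 + 1 + 1 + 0 + 0 + 0 + 1 = 4 ≡ 0 (mod 2).
  s_4 = 0 + 0 + 1 + 1 + 0 + 0 + 0 + 1 = 3 ≡ 1 (mod 2).
s = (1, 1, 0, 1)^T — this equals column 13 of H (binary 1101), so error is at position 13.
Correct: flip bit 13 of r = 010011110001001 to get c = 010011110001101.


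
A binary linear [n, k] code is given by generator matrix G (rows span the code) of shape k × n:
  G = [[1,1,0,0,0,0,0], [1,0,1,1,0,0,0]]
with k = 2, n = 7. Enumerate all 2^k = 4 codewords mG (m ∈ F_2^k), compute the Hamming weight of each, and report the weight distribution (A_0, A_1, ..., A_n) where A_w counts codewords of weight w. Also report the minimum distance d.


Weight distribution: A_0 = 1, A_2 = 1, A_3 = 2. Minimum distance d = 2.

Enumerate all 2^2 = 4 messages m ∈ F_2^2.
For each, compute codeword c = mG in F_2^7, then tally its weight.
  m = 00 → c = 0000000, weight = 0.
  m = 10 → c = 1100000, weight = 2.
  m = 01 → c = 1011000, weight = 3.
  m = 11 → c = 0111000, weight = 3.
Tally weights:
  weight 0: 1 codewords.
  weight 2: 1 codewords.
  weight 3: 2 codewords.
Minimum distance d = smallest w > 0 with A_w > 0 = 2.
Sanity: Σ A_w = 4 = 2^2 = 4 ✓.


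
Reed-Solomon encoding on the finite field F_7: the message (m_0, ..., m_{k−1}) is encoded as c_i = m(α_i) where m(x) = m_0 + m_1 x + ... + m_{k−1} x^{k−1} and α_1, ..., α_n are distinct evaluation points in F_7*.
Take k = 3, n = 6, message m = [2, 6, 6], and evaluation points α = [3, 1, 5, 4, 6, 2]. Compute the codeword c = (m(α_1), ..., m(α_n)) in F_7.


c = [4, 0, 0, 3, 2, 3]

Message polynomial: m(x) = 2 + 6·x + 6·x^2 (mod 7).
For each evaluation point α_i, compute m(α_i) mod 7:
  α_1 = 3: Horner steps 6 → 3 → 4, so m(3) = 4.
  α_2 = 1: Horner steps 6 → 5 → 0, so m(1) = 0.
  α_3 = 5: Horner steps 6 → 1 → 0, so m(5) = 0.
  α_4 = 4: Horner steps 6 → 2 → 3, so m(4) = 3.
  α_5 = 6: Horner steps 6 → 0 → 2, so m(6) = 2.
  α_6 = 2: Horner steps 6 → 4 → 3, so m(2) = 3.
Codeword c = [4, 0, 0, 3, 2, 3] ∈ F_7^6.


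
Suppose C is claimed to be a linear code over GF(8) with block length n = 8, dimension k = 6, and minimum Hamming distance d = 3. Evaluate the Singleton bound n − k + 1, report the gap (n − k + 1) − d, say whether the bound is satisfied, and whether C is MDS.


Singleton RHS = n − k + 1 = 3, slack = 0, bound satisfied, MDS.

Singleton bound: d ≤ n − k + 1.
Here n = 8, k = 6, so n − k + 1 = 3.
Given d = 3, check d ≤ 3: YES.
Slack = (n − k + 1) − d = 0.
The code is MDS (slack = 0).
Description: the claimed parameters are [8, 6, 3]_8; such a code would be MDS (meets Singleton bound).


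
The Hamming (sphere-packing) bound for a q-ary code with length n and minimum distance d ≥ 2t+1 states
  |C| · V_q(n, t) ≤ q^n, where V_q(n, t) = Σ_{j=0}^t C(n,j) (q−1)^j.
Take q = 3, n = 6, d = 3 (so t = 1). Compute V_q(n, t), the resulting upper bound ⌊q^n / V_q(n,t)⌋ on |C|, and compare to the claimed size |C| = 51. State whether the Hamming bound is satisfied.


V_q(n, t) = 13, q^n = 729, Hamming bound = 56, |C| = 51 ≤ bound (satisfied).

Step 1: Compute V_q(n, t) = Σ_{j=0}^1 C(n, j) (q−1)^j.
  j = 0: C(6,0)·(2)^0 = 1·1 = 1.
  j = 1: C(6,1)·(2)^1 = 6·2 = 12.
  V_q(n, t) = 1 + 12 = 13.
Step 2: q^n = 3^6 = 729.
Step 3: Hamming bound ⌊q^n / V_q(n,t)⌋ = ⌊729/13⌋ = 56.
Step 4: Compare |C| = 51 to 56: satisfied.
The claimed |C| lies below the Hamming bound.


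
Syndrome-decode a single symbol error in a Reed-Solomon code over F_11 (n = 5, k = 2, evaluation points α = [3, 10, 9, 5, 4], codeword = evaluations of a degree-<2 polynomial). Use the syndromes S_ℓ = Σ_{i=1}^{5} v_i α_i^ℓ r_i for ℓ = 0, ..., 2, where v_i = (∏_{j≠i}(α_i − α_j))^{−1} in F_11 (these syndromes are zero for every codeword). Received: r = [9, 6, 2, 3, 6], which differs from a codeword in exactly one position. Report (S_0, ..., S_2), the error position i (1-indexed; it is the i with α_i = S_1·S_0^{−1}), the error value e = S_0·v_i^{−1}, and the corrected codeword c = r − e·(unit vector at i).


S = (7, 4, 7), error at position 2, error magnitude e = 7, c = [9, 10, 2, 3, 6].

Step 1: column multipliers v_i = (∏_{j≠i}(α_i − α_j))^{−1} mod 11.
  i = 1 (α = 3): (3−10)(3−9)(3−5)(3−4) = (−7)·(−6)·(−2)·(−1) = 84 ≡ 7, so v_1 = 7^{−1} = 8 (mod 11).
  i = 2 (α = 10): (10−3)(10−9)(10−5)(10−4) = 7·1·5·6 = 210 ≡ 1, so v_2 = 1^{−1} = 1 (mod 11).
  i = 3 (α = 9): (9−3)(9−10)(9−5)(9−4) = 6·(−1)·4·5 = −120 ≡ 1, so v_3 = 1^{−1} = 1 (mod 11).
  i = 4 (α = 5): (5−3)(5−10)(5−9)(5−4) = 2·(−5)·(−4)·1 = 40 ≡ 7, so v_4 = 7^{−1} = 8 (mod 11).
  i = 5 (α = 4): (4−3)(4−10)(4−9)(4−5) = 1·(−6)·(−5)·(−1) = −30 ≡ 3, so v_5 = 3^{−1} = 4 (mod 11).
  v = [8, 1, 1, 8, 4].
Step 2: syndromes of r = [9, 6, 2, 3, 6] (all sums mod 11).
  S_0 = Σ v_i r_i = 8·9 + 1·6 + 1·2 + 8·3 + 4·6 = 128 ≡ 7.
  S_1 = Σ v_i α_i r_i = 8·3·9 + 1·10·6 + 1·9·2 + 8·5·3 + 4·4·6 = 510 ≡ 4.
  α_i^2 mod 11 = [9, 1, 4, 3, 5].
  S_2 = Σ v_i α_i^2 r_i = 8·9·9 + 1·1·6 + 1·4·2 + 8·3·3 + 4·5·6 = 854 ≡ 7.
  S = (7, 4, 7) ≠ 0, so r is not a codeword (an error is present).
Step 3: locate the error. For a single error e at position i, S_ℓ = v_i·e·α_i^ℓ, so α_err = S_1/S_0.
  S_0^{−1} = 7^{−1} = 8 (mod 11), so α_err = 4·8 = 32 ≡ 10 = α_2. Error position i = 2.
  Consistency check: S_2/S_1 = 7·3 = 21 ≡ 10 = α_err ✓ (single-error assumption holds).
Step 4: error magnitude e = S_0/v_2 = S_0·∏_{j≠2}(α_2 − α_j) = 7·1 = 7 ≡ 7 (mod 11).
Step 5: correct position 2: c_2 = r_2 − e = 6 − 7 ≡ 10 (mod 11). Hence c = [9, 10, 2, 3, 6].
  Check: interpolating c through the α_i gives m(x) = 7 + 8·x (degree < 2) with m(α_i) = c_i for every i, so c is indeed a codeword.


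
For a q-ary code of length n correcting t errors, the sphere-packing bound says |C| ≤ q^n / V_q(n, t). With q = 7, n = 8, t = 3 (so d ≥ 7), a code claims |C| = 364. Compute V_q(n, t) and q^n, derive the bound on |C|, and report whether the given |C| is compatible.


V_q(n, t) = 13153, q^n = 5764801, Hamming bound = 438, |C| = 364 ≤ bound (satisfied).

Step 1: Compute V_q(n, t) = Σ_{j=0}^3 C(n, j) (q−1)^j.
  j = 0: C(8,0)·(6)^0 = 1·1 = 1.
  j = 1: C(8,1)·(6)^1 = 8·6 = 48.
  j = 2: C(8,2)·(6)^2 = 28·36 = 1008.
  j = 3: C(8,3)·(6)^3 = 56·216 = 12096.
  V_q(n, t) = 1 + 48 + 1008 + 12096 = 13153.
Step 2: q^n = 7^8 = 5764801.
Step 3: Hamming bound ⌊q^n / V_q(n,t)⌋ = ⌊5764801/13153⌋ = 438.
Step 4: Compare |C| = 364 to 438: satisfied.
The claimed |C| lies below the Hamming bound.


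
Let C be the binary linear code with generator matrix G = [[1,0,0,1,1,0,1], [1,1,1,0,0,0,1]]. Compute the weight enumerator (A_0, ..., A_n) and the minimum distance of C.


Weight distribution: A_0 = 1, A_4 = 3. Minimum distance d = 4.

Enumerate all 2^2 = 4 messages m ∈ F_2^2.
For each, compute codeword c = mG in F_2^7, then tally its weight.
  m = 00 → c = 0000000, weight = 0.
  m = 10 → c = 1001101, weight = 4.
  m = 01 → c = 1110001, weight = 4.
  m = 11 → c = 0111100, weight = 4.
Tally weights:
  weight 0: 1 codewords.
  weight 4: 3 codewords.
Minimum distance d = smallest w > 0 with A_w > 0 = 4.
Sanity: Σ A_w = 4 = 2^2 = 4 ✓.


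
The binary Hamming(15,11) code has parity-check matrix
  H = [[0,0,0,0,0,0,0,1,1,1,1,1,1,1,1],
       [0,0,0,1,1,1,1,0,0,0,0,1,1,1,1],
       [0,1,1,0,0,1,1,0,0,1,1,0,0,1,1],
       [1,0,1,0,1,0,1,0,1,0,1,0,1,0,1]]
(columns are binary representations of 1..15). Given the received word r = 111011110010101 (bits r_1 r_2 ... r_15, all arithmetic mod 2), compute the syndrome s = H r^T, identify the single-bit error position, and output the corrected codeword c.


s = (0, 1, 0, 1)^T, error position = 5, corrected codeword c = 111001110010101

Compute s = H r^T mod 2 one row at a time:
  s_1 = 1 + 0 + 0 + 1 + 0 + 1 + 0 + 1 = 4 ≡ 0 (mod 2).
  s_2 = 0 + 1 + 1 + 1 + 0 + 1 + 0 + 1 = 5 ≡ 1 (mod 2).
  s_3 = 1 + 1 + 1 + 1 + 0 + 1 + 0 + 1 = 6 ≡ 0 (mod 2).
  s_4 = 1 + 1 + 1 + 1 + 0 + 1 + 1 + 1 = 7 ≡ 1 (mod 2).
s = (0, 1, 0, 1)^T — this equals column 5 of H (binary 0101), so error is at position 5.
Correct: flip bit 5 of r = 111011110010101 to get c = 111001110010101.


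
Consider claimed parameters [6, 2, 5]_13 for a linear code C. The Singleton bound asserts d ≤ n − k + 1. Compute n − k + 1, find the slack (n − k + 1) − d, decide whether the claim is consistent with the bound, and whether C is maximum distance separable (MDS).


Singleton RHS = n − k + 1 = 5, slack = 0, bound satisfied, MDS.

Singleton bound: d ≤ n − k + 1.
Here n = 6, k = 2, so n − k + 1 = 5.
Given d = 5, check d ≤ 5: YES.
Slack = (n − k + 1) − d = 0.
The code is MDS (slack = 0).
Description: the claimed parameters are [6, 2, 5]_13; such a code would be MDS (meets Singleton bound).


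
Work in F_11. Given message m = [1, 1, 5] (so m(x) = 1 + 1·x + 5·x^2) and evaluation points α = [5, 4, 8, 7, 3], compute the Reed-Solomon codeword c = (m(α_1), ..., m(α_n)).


c = [10, 8, 10, 0, 5]

Message polynomial: m(x) = 1 + 1·x + 5·x^2 (mod 11).
For each evaluation point α_i, compute m(α_i) mod 11:
  α_1 = 5: Horner steps 5 → 4 → 10, so m(5) = 10.
  α_2 = 4: Horner steps 5 → 10 → 8, so m(4) = 8.
  α_3 = 8: Horner steps 5 → 8 → 10, so m(8) = 10.
  α_4 = 7: Horner steps 5 → 3 → 0, so m(7) = 0.
  α_5 = 3: Horner steps 5 → 5 → 5, so m(3) = 5.
Codeword c = [10, 8, 10, 0, 5] ∈ F_11^5.


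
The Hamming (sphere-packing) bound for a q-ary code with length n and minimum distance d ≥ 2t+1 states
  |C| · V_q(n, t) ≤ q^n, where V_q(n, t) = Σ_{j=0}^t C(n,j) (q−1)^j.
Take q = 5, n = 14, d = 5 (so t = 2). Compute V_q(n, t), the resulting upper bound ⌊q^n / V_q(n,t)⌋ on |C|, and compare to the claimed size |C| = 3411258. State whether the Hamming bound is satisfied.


V_q(n, t) = 1513, q^n = 6103515625, Hamming bound = 4034048, |C| = 3411258 ≤ bound (satisfied).

Step 1: Compute V_q(n, t) = Σ_{j=0}^2 C(n, j) (q−1)^j.
  j = 0: C(14,0)·(4)^0 = 1·1 = 1.
  j = 1: C(14,1)·(4)^1 = 14·4 = 56.
  j = 2: C(14,2)·(4)^2 = 91·16 = 1456.
  V_q(n, t) = 1 + 56 + 1456 = 1513.
Step 2: q^n = 5^14 = 6103515625.
Step 3: Hamming bound ⌊q^n / V_q(n,t)⌋ = ⌊6103515625/1513⌋ = 4034048.
Step 4: Compare |C| = 3411258 to 4034048: satisfied.
The claimed |C| lies below the Hamming bound.


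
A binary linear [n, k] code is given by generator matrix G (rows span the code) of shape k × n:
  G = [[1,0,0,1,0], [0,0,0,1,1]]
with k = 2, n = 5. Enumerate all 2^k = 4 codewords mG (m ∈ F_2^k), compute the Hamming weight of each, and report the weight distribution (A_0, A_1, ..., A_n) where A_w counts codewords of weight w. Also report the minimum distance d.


Weight distribution: A_0 = 1, A_2 = 3. Minimum distance d = 2.

Enumerate all 2^2 = 4 messages m ∈ F_2^2.
For each, compute codeword c = mG in F_2^5, then tally its weight.
  m = 00 → c = 00000, weight = 0.
  m = 10 → c = 10010, weight = 2.
  m = 01 → c = 00011, weight = 2.
  m = 11 → c = 10001, weight = 2.
Tally weights:
  weight 0: 1 codewords.
  weight 2: 3 codewords.
Minimum distance d = smallest w > 0 with A_w > 0 = 2.
Sanity: Σ A_w = 4 = 2^2 = 4 ✓.


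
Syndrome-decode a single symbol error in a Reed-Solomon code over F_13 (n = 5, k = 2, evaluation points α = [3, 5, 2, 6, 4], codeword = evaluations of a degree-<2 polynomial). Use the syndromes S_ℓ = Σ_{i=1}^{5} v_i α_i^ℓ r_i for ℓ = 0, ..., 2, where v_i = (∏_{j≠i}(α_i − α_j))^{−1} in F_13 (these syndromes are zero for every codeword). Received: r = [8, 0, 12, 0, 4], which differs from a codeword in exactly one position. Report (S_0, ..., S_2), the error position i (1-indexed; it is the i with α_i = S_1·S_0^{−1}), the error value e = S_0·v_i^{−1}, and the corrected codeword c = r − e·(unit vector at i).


S = (11, 1, 6), error at position 4, error magnitude e = 4, c = [8, 0, 12, 9, 4].

Step 1: column multipliers v_i = (∏_{j≠i}(α_i − α_j))^{−1} mod 13.
  i = 1 (α = 3): (3−5)(3−2)(3−6)(3−4) = (−2)·1·(−3)·(−1) = −6 ≡ 7, so v_1 = 7^{−1} = 2 (mod 13).
  i = 2 (α = 5): (5−3)(5−2)(5−6)(5−4) = 2·3·(−1)·1 = −6 ≡ 7, so v_2 = 7^{−1} = 2 (mod 13).
  i = 3 (α = 2): (2−3)(2−5)(2−6)(2−4) = (−1)·(−3)·(−4)·(−2) = 24 ≡ 11, so v_3 = 11^{−1} = 6 (mod 13).
  i = 4 (α = 6): (6−3)(6−5)(6−2)(6−4) = 3·1·4·2 = 24 ≡ 11, so v_4 = 11^{−1} = 6 (mod 13).
  i = 5 (α = 4): (4−3)(4−5)(4−2)(4−6) = 1·(−1)·2·(−2) = 4 ≡ 4, so v_5 = 4^{−1} = 10 (mod 13).
  v = [2, 2, 6, 6, 10].
Step 2: syndromes of r = [8, 0, 12, 0, 4] (all sums mod 13).
  S_0 = Σ v_i r_i = 2·8 + 2·0 + 6·12 + 6·0 + 10·4 = 128 ≡ 11.
  S_1 = Σ v_i α_i r_i = 2·3·8 + 2·5·0 + 6·2·12 + 6·6·0 + 10·4·4 = 352 ≡ 1.
  α_i^2 mod 13 = [9, 12, 4, 10, 3].
  S_2 = Σ v_i α_i^2 r_i = 2·9·8 + 2·12·0 + 6·4·12 + 6·10·0 + 10·3·4 = 552 ≡ 6.
  S = (11, 1, 6) ≠ 0, so r is not a codeword (an error is present).
Step 3: locate the error. For a single error e at position i, S_ℓ = v_i·e·α_i^ℓ, so α_err = S_1/S_0.
  S_0^{−1} = 11^{−1} = 6 (mod 13), so α_err = 1·6 = 6 ≡ 6 = α_4. Error position i = 4.
  Consistency check: S_2/S_1 = 6·1 = 6 ≡ 6 = α_err ✓ (single-error assumption holds).
Step 4: error magnitude e = S_0/v_4 = S_0·∏_{j≠4}(α_4 − α_j) = 11·11 = 121 ≡ 4 (mod 13).
Step 5: correct position 4: c_4 = r_4 − e = 0 − 4 ≡ 9 (mod 13). Hence c = [8, 0, 12, 9, 4].
  Check: interpolating c through the α_i gives m(x) = 7 + 9·x (degree < 2) with m(α_i) = c_i for every i, so c is indeed a codeword.


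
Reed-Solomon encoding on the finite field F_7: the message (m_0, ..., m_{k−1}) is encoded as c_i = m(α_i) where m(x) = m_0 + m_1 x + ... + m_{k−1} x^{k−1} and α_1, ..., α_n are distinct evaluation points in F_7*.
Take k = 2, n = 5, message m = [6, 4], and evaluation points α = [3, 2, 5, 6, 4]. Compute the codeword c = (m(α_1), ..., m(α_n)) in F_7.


c = [4, 0, 5, 2, 1]

Message polynomial: m(x) = 6 + 4·x (mod 7).
For each evaluation point α_i, compute m(α_i) mod 7:
  α_1 = 3: Horner steps 4 → 4, so m(3) = 4.
  α_2 = 2: Horner steps 4 → 0, so m(2) = 0.
  α_3 = 5: Horner steps 4 → 5, so m(5) = 5.
  α_4 = 6: Horner steps 4 → 2, so m(6) = 2.
  α_5 = 4: Horner steps 4 → 1, so m(4) = 1.
Codeword c = [4, 0, 5, 2, 1] ∈ F_7^5.


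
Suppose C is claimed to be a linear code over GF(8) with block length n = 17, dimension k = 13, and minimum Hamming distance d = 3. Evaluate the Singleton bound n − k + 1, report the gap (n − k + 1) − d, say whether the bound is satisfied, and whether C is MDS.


Singleton RHS = n − k + 1 = 5, slack = 2, bound satisfied, not MDS.

Singleton bound: d ≤ n − k + 1.
Here n = 17, k = 13, so n − k + 1 = 5.
Given d = 3, check d ≤ 5: YES.
Slack = (n − k + 1) − d = 2.
The code is NOT MDS (slack = 2 > 0).
Description: the claimed parameters are [17, 13, 3]_8; such a code would be non-MDS.


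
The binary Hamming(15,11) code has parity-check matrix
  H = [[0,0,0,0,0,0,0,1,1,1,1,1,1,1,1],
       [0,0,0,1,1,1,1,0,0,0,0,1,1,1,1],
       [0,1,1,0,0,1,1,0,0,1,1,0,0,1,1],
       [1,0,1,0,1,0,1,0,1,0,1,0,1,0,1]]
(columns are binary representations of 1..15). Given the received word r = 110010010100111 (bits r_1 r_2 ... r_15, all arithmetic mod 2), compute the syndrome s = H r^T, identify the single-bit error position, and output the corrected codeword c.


s = (1, 0, 0, 0)^T, error position = 8, corrected codeword c = 110010000100111

Compute s = H r^T mod 2 one row at a time:
  s_1 = 1 + 0 + 1 + 0 + 0 + 1 + 1 + 1 = 5 ≡ 1 (mod 2).
  s_2 = 0 + 1 + 0 + 0 + 0 + 1 + 1 + 1 = 4 ≡ 0 (mod 2).
  s_3 = 1 + 0 + 0 + 0 + 1 + 0 + 1 + 1 = 4 ≡ 0 (mod 2).
  s_4 = 1 + 0 + 1 + 0 + 0 + 0 + 1 + 1 = 4 ≡ 0 (mod 2).
s = (1, 0, 0, 0)^T — this equals column 8 of H (binary 1000), so error is at position 8.
Correct: flip bit 8 of r = 110010010100111 to get c = 110010000100111.


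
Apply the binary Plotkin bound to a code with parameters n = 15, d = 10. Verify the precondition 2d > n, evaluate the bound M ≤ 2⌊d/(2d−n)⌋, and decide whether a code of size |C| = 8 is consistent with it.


Plotkin bound M ≤ 4; given |C| = 8 > bound (violated).

Check applicability: 2d = 20, n = 15.
2d − n = 5 > 0, so Plotkin applies.
Compute d/(2d−n) = 10/5 ≈ 2.0000.
⌊d/(2d−n)⌋ = 2.
Plotkin bound: M ≤ 2·2 = 4.
Given |C| = 8, check: VIOLATED.
This |C| is above the Plotkin bound, so no binary code with n = 15, d = 10 and 8 codewords exists.


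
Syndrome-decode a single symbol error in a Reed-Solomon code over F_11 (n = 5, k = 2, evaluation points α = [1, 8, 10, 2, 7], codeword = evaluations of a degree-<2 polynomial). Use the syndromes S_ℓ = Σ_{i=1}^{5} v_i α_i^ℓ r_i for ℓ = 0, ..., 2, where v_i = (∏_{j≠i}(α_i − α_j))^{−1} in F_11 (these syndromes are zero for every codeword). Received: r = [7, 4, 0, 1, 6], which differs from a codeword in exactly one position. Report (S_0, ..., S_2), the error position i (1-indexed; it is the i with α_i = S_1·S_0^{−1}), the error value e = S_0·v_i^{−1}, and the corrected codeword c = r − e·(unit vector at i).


S = (9, 7, 3), error at position 4, error magnitude e = 7, c = [7, 4, 0, 5, 6].

Step 1: column multipliers v_i = (∏_{j≠i}(α_i − α_j))^{−1} mod 11.
  i = 1 (α = 1): (1−8)(1−10)(1−2)(1−7) = (−7)·(−9)·(−1)·(−6) = 378 ≡ 4, so v_1 = 4^{−1} = 3 (mod 11).
  i = 2 (α = 8): (8−1)(8−10)(8−2)(8−7) = 7·(−2)·6·1 = −84 ≡ 4, so v_2 = 4^{−1} = 3 (mod 11).
  i = 3 (α = 10): (10−1)(10−8)(10−2)(10−7) = 9·2·8·3 = 432 ≡ 3, so v_3 = 3^{−1} = 4 (mod 11).
  i = 4 (α = 2): (2−1)(2−8)(2−10)(2−7) = 1·(−6)·(−8)·(−5) = −240 ≡ 2, so v_4 = 2^{−1} = 6 (mod 11).
  i = 5 (α = 7): (7−1)(7−8)(7−10)(7−2) = 6·(−1)·(−3)·5 = 90 ≡ 2, so v_5 = 2^{−1} = 6 (mod 11).
  v = [3, 3, 4, 6, 6].
Step 2: syndromes of r = [7, 4, 0, 1, 6] (all sums mod 11).
  S_0 = Σ v_i r_i = 3·7 + 3·4 + 4·0 + 6·1 + 6·6 = 75 ≡ 9.
  S_1 = Σ v_i α_i r_i = 3·1·7 + 3·8·4 + 4·10·0 + 6·2·1 + 6·7·6 = 381 ≡ 7.
  α_i^2 mod 11 = [1, 9, 1, 4, 5].
  S_2 = Σ v_i α_i^2 r_i = 3·1·7 + 3·9·4 + 4·1·0 + 6·4·1 + 6·5·6 = 333 ≡ 3.
  S = (9, 7, 3) ≠ 0, so r is not a codeword (an error is present).
Step 3: locate the error. For a single error e at position i, S_ℓ = v_i·e·α_i^ℓ, so α_err = S_1/S_0.
  S_0^{−1} = 9^{−1} = 5 (mod 11), so α_err = 7·5 = 35 ≡ 2 = α_4. Error position i = 4.
  Consistency check: S_2/S_1 = 3·8 = 24 ≡ 2 = α_err ✓ (single-error assumption holds).
Step 4: error magnitude e = S_0/v_4 = S_0·∏_{j≠4}(α_4 − α_j) = 9·2 = 18 ≡ 7 (mod 11).
Step 5: correct position 4: c_4 = r_4 − e = 1 − 7 ≡ 5 (mod 11). Hence c = [7, 4, 0, 5, 6].
  Check: interpolating c through the α_i gives m(x) = 9 + 9·x (degree < 2) with m(α_i) = c_i for every i, so c is indeed a codeword.
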